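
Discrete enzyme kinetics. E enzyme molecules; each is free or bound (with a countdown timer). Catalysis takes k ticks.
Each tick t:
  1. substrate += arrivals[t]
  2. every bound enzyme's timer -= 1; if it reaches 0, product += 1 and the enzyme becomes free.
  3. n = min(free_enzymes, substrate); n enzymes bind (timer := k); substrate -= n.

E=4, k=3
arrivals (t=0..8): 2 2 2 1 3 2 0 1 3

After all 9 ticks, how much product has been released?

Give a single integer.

t=0: arr=2 -> substrate=0 bound=2 product=0
t=1: arr=2 -> substrate=0 bound=4 product=0
t=2: arr=2 -> substrate=2 bound=4 product=0
t=3: arr=1 -> substrate=1 bound=4 product=2
t=4: arr=3 -> substrate=2 bound=4 product=4
t=5: arr=2 -> substrate=4 bound=4 product=4
t=6: arr=0 -> substrate=2 bound=4 product=6
t=7: arr=1 -> substrate=1 bound=4 product=8
t=8: arr=3 -> substrate=4 bound=4 product=8

Answer: 8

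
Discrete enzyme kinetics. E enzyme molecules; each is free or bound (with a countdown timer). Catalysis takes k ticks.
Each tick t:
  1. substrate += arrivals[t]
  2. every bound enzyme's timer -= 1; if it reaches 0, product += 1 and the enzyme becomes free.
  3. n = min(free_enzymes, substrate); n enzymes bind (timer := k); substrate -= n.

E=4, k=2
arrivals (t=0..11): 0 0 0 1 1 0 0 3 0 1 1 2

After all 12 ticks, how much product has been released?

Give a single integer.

t=0: arr=0 -> substrate=0 bound=0 product=0
t=1: arr=0 -> substrate=0 bound=0 product=0
t=2: arr=0 -> substrate=0 bound=0 product=0
t=3: arr=1 -> substrate=0 bound=1 product=0
t=4: arr=1 -> substrate=0 bound=2 product=0
t=5: arr=0 -> substrate=0 bound=1 product=1
t=6: arr=0 -> substrate=0 bound=0 product=2
t=7: arr=3 -> substrate=0 bound=3 product=2
t=8: arr=0 -> substrate=0 bound=3 product=2
t=9: arr=1 -> substrate=0 bound=1 product=5
t=10: arr=1 -> substrate=0 bound=2 product=5
t=11: arr=2 -> substrate=0 bound=3 product=6

Answer: 6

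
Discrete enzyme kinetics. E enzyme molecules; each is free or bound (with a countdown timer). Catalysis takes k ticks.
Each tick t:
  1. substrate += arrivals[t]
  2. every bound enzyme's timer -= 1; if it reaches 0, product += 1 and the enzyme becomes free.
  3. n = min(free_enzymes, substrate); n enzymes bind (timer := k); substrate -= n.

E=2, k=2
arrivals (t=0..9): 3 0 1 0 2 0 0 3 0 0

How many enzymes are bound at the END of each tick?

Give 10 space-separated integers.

t=0: arr=3 -> substrate=1 bound=2 product=0
t=1: arr=0 -> substrate=1 bound=2 product=0
t=2: arr=1 -> substrate=0 bound=2 product=2
t=3: arr=0 -> substrate=0 bound=2 product=2
t=4: arr=2 -> substrate=0 bound=2 product=4
t=5: arr=0 -> substrate=0 bound=2 product=4
t=6: arr=0 -> substrate=0 bound=0 product=6
t=7: arr=3 -> substrate=1 bound=2 product=6
t=8: arr=0 -> substrate=1 bound=2 product=6
t=9: arr=0 -> substrate=0 bound=1 product=8

Answer: 2 2 2 2 2 2 0 2 2 1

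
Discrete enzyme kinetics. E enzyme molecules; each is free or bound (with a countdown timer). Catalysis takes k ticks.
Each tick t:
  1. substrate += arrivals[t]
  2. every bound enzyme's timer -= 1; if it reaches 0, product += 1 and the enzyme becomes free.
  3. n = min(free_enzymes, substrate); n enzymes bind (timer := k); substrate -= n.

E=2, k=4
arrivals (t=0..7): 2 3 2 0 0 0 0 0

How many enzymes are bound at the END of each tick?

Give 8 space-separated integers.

t=0: arr=2 -> substrate=0 bound=2 product=0
t=1: arr=3 -> substrate=3 bound=2 product=0
t=2: arr=2 -> substrate=5 bound=2 product=0
t=3: arr=0 -> substrate=5 bound=2 product=0
t=4: arr=0 -> substrate=3 bound=2 product=2
t=5: arr=0 -> substrate=3 bound=2 product=2
t=6: arr=0 -> substrate=3 bound=2 product=2
t=7: arr=0 -> substrate=3 bound=2 product=2

Answer: 2 2 2 2 2 2 2 2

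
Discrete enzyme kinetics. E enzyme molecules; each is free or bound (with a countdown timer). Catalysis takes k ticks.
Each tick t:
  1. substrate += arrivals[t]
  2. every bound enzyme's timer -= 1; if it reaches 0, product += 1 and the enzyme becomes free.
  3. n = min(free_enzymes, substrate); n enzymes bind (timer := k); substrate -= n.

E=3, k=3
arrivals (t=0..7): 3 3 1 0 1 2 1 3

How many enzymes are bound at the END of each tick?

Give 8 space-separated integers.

Answer: 3 3 3 3 3 3 3 3

Derivation:
t=0: arr=3 -> substrate=0 bound=3 product=0
t=1: arr=3 -> substrate=3 bound=3 product=0
t=2: arr=1 -> substrate=4 bound=3 product=0
t=3: arr=0 -> substrate=1 bound=3 product=3
t=4: arr=1 -> substrate=2 bound=3 product=3
t=5: arr=2 -> substrate=4 bound=3 product=3
t=6: arr=1 -> substrate=2 bound=3 product=6
t=7: arr=3 -> substrate=5 bound=3 product=6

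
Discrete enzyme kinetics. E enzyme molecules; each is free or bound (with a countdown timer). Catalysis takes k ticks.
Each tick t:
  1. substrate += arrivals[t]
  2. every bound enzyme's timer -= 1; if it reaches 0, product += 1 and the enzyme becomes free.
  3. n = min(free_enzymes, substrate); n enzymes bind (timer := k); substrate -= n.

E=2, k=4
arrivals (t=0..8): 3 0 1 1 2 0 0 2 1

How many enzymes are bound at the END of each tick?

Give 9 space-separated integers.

t=0: arr=3 -> substrate=1 bound=2 product=0
t=1: arr=0 -> substrate=1 bound=2 product=0
t=2: arr=1 -> substrate=2 bound=2 product=0
t=3: arr=1 -> substrate=3 bound=2 product=0
t=4: arr=2 -> substrate=3 bound=2 product=2
t=5: arr=0 -> substrate=3 bound=2 product=2
t=6: arr=0 -> substrate=3 bound=2 product=2
t=7: arr=2 -> substrate=5 bound=2 product=2
t=8: arr=1 -> substrate=4 bound=2 product=4

Answer: 2 2 2 2 2 2 2 2 2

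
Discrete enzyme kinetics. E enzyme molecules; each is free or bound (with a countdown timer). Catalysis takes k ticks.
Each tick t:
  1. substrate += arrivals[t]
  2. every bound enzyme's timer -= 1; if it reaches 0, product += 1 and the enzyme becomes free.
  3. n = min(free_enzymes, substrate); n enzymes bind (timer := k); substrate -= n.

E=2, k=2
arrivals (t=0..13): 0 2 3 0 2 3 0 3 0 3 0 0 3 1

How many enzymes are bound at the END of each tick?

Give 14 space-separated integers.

t=0: arr=0 -> substrate=0 bound=0 product=0
t=1: arr=2 -> substrate=0 bound=2 product=0
t=2: arr=3 -> substrate=3 bound=2 product=0
t=3: arr=0 -> substrate=1 bound=2 product=2
t=4: arr=2 -> substrate=3 bound=2 product=2
t=5: arr=3 -> substrate=4 bound=2 product=4
t=6: arr=0 -> substrate=4 bound=2 product=4
t=7: arr=3 -> substrate=5 bound=2 product=6
t=8: arr=0 -> substrate=5 bound=2 product=6
t=9: arr=3 -> substrate=6 bound=2 product=8
t=10: arr=0 -> substrate=6 bound=2 product=8
t=11: arr=0 -> substrate=4 bound=2 product=10
t=12: arr=3 -> substrate=7 bound=2 product=10
t=13: arr=1 -> substrate=6 bound=2 product=12

Answer: 0 2 2 2 2 2 2 2 2 2 2 2 2 2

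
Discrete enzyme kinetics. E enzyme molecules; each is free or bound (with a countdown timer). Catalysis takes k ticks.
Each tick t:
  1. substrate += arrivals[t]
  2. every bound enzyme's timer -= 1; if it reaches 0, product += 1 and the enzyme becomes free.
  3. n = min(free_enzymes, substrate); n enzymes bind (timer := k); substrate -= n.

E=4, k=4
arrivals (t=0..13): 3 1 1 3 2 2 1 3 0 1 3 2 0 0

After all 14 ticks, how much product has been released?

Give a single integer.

t=0: arr=3 -> substrate=0 bound=3 product=0
t=1: arr=1 -> substrate=0 bound=4 product=0
t=2: arr=1 -> substrate=1 bound=4 product=0
t=3: arr=3 -> substrate=4 bound=4 product=0
t=4: arr=2 -> substrate=3 bound=4 product=3
t=5: arr=2 -> substrate=4 bound=4 product=4
t=6: arr=1 -> substrate=5 bound=4 product=4
t=7: arr=3 -> substrate=8 bound=4 product=4
t=8: arr=0 -> substrate=5 bound=4 product=7
t=9: arr=1 -> substrate=5 bound=4 product=8
t=10: arr=3 -> substrate=8 bound=4 product=8
t=11: arr=2 -> substrate=10 bound=4 product=8
t=12: arr=0 -> substrate=7 bound=4 product=11
t=13: arr=0 -> substrate=6 bound=4 product=12

Answer: 12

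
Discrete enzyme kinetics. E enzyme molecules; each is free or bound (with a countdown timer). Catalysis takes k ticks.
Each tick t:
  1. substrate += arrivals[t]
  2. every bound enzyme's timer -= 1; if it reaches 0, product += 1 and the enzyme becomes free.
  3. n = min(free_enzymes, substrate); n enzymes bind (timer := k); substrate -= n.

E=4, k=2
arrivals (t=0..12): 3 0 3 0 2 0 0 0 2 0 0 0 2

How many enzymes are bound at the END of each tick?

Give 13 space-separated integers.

t=0: arr=3 -> substrate=0 bound=3 product=0
t=1: arr=0 -> substrate=0 bound=3 product=0
t=2: arr=3 -> substrate=0 bound=3 product=3
t=3: arr=0 -> substrate=0 bound=3 product=3
t=4: arr=2 -> substrate=0 bound=2 product=6
t=5: arr=0 -> substrate=0 bound=2 product=6
t=6: arr=0 -> substrate=0 bound=0 product=8
t=7: arr=0 -> substrate=0 bound=0 product=8
t=8: arr=2 -> substrate=0 bound=2 product=8
t=9: arr=0 -> substrate=0 bound=2 product=8
t=10: arr=0 -> substrate=0 bound=0 product=10
t=11: arr=0 -> substrate=0 bound=0 product=10
t=12: arr=2 -> substrate=0 bound=2 product=10

Answer: 3 3 3 3 2 2 0 0 2 2 0 0 2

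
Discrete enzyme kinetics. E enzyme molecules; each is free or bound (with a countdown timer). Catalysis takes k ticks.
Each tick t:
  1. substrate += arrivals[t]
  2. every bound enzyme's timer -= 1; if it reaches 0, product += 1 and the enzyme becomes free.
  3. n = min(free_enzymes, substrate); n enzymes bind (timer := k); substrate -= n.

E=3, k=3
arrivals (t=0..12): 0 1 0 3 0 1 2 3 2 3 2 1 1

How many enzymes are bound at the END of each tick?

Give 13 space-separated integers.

t=0: arr=0 -> substrate=0 bound=0 product=0
t=1: arr=1 -> substrate=0 bound=1 product=0
t=2: arr=0 -> substrate=0 bound=1 product=0
t=3: arr=3 -> substrate=1 bound=3 product=0
t=4: arr=0 -> substrate=0 bound=3 product=1
t=5: arr=1 -> substrate=1 bound=3 product=1
t=6: arr=2 -> substrate=1 bound=3 product=3
t=7: arr=3 -> substrate=3 bound=3 product=4
t=8: arr=2 -> substrate=5 bound=3 product=4
t=9: arr=3 -> substrate=6 bound=3 product=6
t=10: arr=2 -> substrate=7 bound=3 product=7
t=11: arr=1 -> substrate=8 bound=3 product=7
t=12: arr=1 -> substrate=7 bound=3 product=9

Answer: 0 1 1 3 3 3 3 3 3 3 3 3 3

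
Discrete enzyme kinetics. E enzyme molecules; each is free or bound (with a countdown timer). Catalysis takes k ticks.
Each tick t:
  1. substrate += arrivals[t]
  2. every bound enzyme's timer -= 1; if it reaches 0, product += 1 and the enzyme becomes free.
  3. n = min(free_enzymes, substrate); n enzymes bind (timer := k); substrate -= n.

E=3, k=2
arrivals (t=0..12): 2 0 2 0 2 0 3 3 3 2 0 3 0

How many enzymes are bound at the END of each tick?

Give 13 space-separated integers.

t=0: arr=2 -> substrate=0 bound=2 product=0
t=1: arr=0 -> substrate=0 bound=2 product=0
t=2: arr=2 -> substrate=0 bound=2 product=2
t=3: arr=0 -> substrate=0 bound=2 product=2
t=4: arr=2 -> substrate=0 bound=2 product=4
t=5: arr=0 -> substrate=0 bound=2 product=4
t=6: arr=3 -> substrate=0 bound=3 product=6
t=7: arr=3 -> substrate=3 bound=3 product=6
t=8: arr=3 -> substrate=3 bound=3 product=9
t=9: arr=2 -> substrate=5 bound=3 product=9
t=10: arr=0 -> substrate=2 bound=3 product=12
t=11: arr=3 -> substrate=5 bound=3 product=12
t=12: arr=0 -> substrate=2 bound=3 product=15

Answer: 2 2 2 2 2 2 3 3 3 3 3 3 3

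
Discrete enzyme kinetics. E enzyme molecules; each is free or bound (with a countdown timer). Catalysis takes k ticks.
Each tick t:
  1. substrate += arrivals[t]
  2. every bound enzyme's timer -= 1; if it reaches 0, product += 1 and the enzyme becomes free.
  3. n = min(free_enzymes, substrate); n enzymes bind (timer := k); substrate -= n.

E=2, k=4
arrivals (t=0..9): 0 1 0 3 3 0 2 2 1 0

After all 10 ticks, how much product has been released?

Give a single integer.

Answer: 3

Derivation:
t=0: arr=0 -> substrate=0 bound=0 product=0
t=1: arr=1 -> substrate=0 bound=1 product=0
t=2: arr=0 -> substrate=0 bound=1 product=0
t=3: arr=3 -> substrate=2 bound=2 product=0
t=4: arr=3 -> substrate=5 bound=2 product=0
t=5: arr=0 -> substrate=4 bound=2 product=1
t=6: arr=2 -> substrate=6 bound=2 product=1
t=7: arr=2 -> substrate=7 bound=2 product=2
t=8: arr=1 -> substrate=8 bound=2 product=2
t=9: arr=0 -> substrate=7 bound=2 product=3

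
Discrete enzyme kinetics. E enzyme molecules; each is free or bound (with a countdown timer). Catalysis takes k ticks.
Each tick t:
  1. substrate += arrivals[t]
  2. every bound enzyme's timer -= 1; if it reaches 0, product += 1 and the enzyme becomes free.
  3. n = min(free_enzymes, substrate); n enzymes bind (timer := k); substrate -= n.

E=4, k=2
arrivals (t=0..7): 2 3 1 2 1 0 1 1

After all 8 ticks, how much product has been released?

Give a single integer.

Answer: 9

Derivation:
t=0: arr=2 -> substrate=0 bound=2 product=0
t=1: arr=3 -> substrate=1 bound=4 product=0
t=2: arr=1 -> substrate=0 bound=4 product=2
t=3: arr=2 -> substrate=0 bound=4 product=4
t=4: arr=1 -> substrate=0 bound=3 product=6
t=5: arr=0 -> substrate=0 bound=1 product=8
t=6: arr=1 -> substrate=0 bound=1 product=9
t=7: arr=1 -> substrate=0 bound=2 product=9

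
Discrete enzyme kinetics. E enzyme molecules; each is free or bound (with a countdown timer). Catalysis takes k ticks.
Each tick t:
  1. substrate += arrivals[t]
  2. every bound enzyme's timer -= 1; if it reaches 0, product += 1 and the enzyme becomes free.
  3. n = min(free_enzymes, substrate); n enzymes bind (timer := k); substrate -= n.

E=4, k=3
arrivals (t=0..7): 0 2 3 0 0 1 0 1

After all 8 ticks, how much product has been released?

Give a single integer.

Answer: 5

Derivation:
t=0: arr=0 -> substrate=0 bound=0 product=0
t=1: arr=2 -> substrate=0 bound=2 product=0
t=2: arr=3 -> substrate=1 bound=4 product=0
t=3: arr=0 -> substrate=1 bound=4 product=0
t=4: arr=0 -> substrate=0 bound=3 product=2
t=5: arr=1 -> substrate=0 bound=2 product=4
t=6: arr=0 -> substrate=0 bound=2 product=4
t=7: arr=1 -> substrate=0 bound=2 product=5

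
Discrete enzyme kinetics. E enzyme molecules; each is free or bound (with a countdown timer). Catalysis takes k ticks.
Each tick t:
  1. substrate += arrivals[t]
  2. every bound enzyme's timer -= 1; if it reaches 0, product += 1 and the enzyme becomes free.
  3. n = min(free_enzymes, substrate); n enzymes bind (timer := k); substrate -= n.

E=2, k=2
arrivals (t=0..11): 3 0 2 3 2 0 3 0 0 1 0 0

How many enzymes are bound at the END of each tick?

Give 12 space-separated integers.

Answer: 2 2 2 2 2 2 2 2 2 2 2 2

Derivation:
t=0: arr=3 -> substrate=1 bound=2 product=0
t=1: arr=0 -> substrate=1 bound=2 product=0
t=2: arr=2 -> substrate=1 bound=2 product=2
t=3: arr=3 -> substrate=4 bound=2 product=2
t=4: arr=2 -> substrate=4 bound=2 product=4
t=5: arr=0 -> substrate=4 bound=2 product=4
t=6: arr=3 -> substrate=5 bound=2 product=6
t=7: arr=0 -> substrate=5 bound=2 product=6
t=8: arr=0 -> substrate=3 bound=2 product=8
t=9: arr=1 -> substrate=4 bound=2 product=8
t=10: arr=0 -> substrate=2 bound=2 product=10
t=11: arr=0 -> substrate=2 bound=2 product=10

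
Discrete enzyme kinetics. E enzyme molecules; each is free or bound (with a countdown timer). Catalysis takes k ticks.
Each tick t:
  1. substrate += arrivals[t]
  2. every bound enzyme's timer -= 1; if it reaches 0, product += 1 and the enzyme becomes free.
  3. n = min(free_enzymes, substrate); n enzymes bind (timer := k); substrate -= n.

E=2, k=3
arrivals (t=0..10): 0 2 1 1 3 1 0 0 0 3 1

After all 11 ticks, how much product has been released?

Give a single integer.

Answer: 6

Derivation:
t=0: arr=0 -> substrate=0 bound=0 product=0
t=1: arr=2 -> substrate=0 bound=2 product=0
t=2: arr=1 -> substrate=1 bound=2 product=0
t=3: arr=1 -> substrate=2 bound=2 product=0
t=4: arr=3 -> substrate=3 bound=2 product=2
t=5: arr=1 -> substrate=4 bound=2 product=2
t=6: arr=0 -> substrate=4 bound=2 product=2
t=7: arr=0 -> substrate=2 bound=2 product=4
t=8: arr=0 -> substrate=2 bound=2 product=4
t=9: arr=3 -> substrate=5 bound=2 product=4
t=10: arr=1 -> substrate=4 bound=2 product=6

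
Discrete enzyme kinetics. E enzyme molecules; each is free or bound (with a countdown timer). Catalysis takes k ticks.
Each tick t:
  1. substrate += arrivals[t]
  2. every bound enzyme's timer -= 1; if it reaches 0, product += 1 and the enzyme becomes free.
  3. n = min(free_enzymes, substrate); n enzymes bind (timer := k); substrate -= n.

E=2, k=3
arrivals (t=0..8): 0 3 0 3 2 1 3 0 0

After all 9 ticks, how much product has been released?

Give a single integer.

Answer: 4

Derivation:
t=0: arr=0 -> substrate=0 bound=0 product=0
t=1: arr=3 -> substrate=1 bound=2 product=0
t=2: arr=0 -> substrate=1 bound=2 product=0
t=3: arr=3 -> substrate=4 bound=2 product=0
t=4: arr=2 -> substrate=4 bound=2 product=2
t=5: arr=1 -> substrate=5 bound=2 product=2
t=6: arr=3 -> substrate=8 bound=2 product=2
t=7: arr=0 -> substrate=6 bound=2 product=4
t=8: arr=0 -> substrate=6 bound=2 product=4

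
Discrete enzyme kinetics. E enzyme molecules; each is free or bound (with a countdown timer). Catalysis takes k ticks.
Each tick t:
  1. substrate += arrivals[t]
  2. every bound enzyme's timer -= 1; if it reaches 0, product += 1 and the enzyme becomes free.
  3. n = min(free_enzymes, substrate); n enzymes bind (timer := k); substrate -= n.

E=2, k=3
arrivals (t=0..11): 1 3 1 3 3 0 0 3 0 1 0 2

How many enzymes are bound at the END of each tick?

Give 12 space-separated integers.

t=0: arr=1 -> substrate=0 bound=1 product=0
t=1: arr=3 -> substrate=2 bound=2 product=0
t=2: arr=1 -> substrate=3 bound=2 product=0
t=3: arr=3 -> substrate=5 bound=2 product=1
t=4: arr=3 -> substrate=7 bound=2 product=2
t=5: arr=0 -> substrate=7 bound=2 product=2
t=6: arr=0 -> substrate=6 bound=2 product=3
t=7: arr=3 -> substrate=8 bound=2 product=4
t=8: arr=0 -> substrate=8 bound=2 product=4
t=9: arr=1 -> substrate=8 bound=2 product=5
t=10: arr=0 -> substrate=7 bound=2 product=6
t=11: arr=2 -> substrate=9 bound=2 product=6

Answer: 1 2 2 2 2 2 2 2 2 2 2 2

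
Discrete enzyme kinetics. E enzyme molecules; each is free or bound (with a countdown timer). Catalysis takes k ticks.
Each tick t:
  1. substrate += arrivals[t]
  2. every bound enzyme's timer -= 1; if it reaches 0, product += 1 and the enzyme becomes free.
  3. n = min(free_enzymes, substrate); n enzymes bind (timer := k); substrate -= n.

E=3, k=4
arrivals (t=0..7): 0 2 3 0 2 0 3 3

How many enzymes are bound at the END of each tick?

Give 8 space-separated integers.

t=0: arr=0 -> substrate=0 bound=0 product=0
t=1: arr=2 -> substrate=0 bound=2 product=0
t=2: arr=3 -> substrate=2 bound=3 product=0
t=3: arr=0 -> substrate=2 bound=3 product=0
t=4: arr=2 -> substrate=4 bound=3 product=0
t=5: arr=0 -> substrate=2 bound=3 product=2
t=6: arr=3 -> substrate=4 bound=3 product=3
t=7: arr=3 -> substrate=7 bound=3 product=3

Answer: 0 2 3 3 3 3 3 3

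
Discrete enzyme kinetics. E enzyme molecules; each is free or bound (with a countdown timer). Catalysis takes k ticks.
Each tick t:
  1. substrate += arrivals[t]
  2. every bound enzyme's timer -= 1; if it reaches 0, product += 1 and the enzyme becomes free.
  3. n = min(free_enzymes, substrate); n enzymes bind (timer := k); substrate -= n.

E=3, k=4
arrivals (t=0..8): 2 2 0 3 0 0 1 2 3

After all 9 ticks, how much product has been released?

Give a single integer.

Answer: 5

Derivation:
t=0: arr=2 -> substrate=0 bound=2 product=0
t=1: arr=2 -> substrate=1 bound=3 product=0
t=2: arr=0 -> substrate=1 bound=3 product=0
t=3: arr=3 -> substrate=4 bound=3 product=0
t=4: arr=0 -> substrate=2 bound=3 product=2
t=5: arr=0 -> substrate=1 bound=3 product=3
t=6: arr=1 -> substrate=2 bound=3 product=3
t=7: arr=2 -> substrate=4 bound=3 product=3
t=8: arr=3 -> substrate=5 bound=3 product=5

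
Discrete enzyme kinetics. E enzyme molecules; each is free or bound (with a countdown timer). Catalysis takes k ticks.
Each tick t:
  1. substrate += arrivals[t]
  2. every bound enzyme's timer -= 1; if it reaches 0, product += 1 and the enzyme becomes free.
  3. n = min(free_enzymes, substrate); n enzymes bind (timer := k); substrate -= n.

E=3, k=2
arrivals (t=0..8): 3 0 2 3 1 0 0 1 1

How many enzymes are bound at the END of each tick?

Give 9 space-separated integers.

Answer: 3 3 2 3 3 3 1 1 2

Derivation:
t=0: arr=3 -> substrate=0 bound=3 product=0
t=1: arr=0 -> substrate=0 bound=3 product=0
t=2: arr=2 -> substrate=0 bound=2 product=3
t=3: arr=3 -> substrate=2 bound=3 product=3
t=4: arr=1 -> substrate=1 bound=3 product=5
t=5: arr=0 -> substrate=0 bound=3 product=6
t=6: arr=0 -> substrate=0 bound=1 product=8
t=7: arr=1 -> substrate=0 bound=1 product=9
t=8: arr=1 -> substrate=0 bound=2 product=9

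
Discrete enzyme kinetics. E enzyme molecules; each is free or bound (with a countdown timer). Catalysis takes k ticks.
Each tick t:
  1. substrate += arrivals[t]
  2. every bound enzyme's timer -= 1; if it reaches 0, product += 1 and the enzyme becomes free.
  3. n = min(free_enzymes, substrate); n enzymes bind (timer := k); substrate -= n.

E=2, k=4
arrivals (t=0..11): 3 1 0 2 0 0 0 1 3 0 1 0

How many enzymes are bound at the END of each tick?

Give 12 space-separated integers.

t=0: arr=3 -> substrate=1 bound=2 product=0
t=1: arr=1 -> substrate=2 bound=2 product=0
t=2: arr=0 -> substrate=2 bound=2 product=0
t=3: arr=2 -> substrate=4 bound=2 product=0
t=4: arr=0 -> substrate=2 bound=2 product=2
t=5: arr=0 -> substrate=2 bound=2 product=2
t=6: arr=0 -> substrate=2 bound=2 product=2
t=7: arr=1 -> substrate=3 bound=2 product=2
t=8: arr=3 -> substrate=4 bound=2 product=4
t=9: arr=0 -> substrate=4 bound=2 product=4
t=10: arr=1 -> substrate=5 bound=2 product=4
t=11: arr=0 -> substrate=5 bound=2 product=4

Answer: 2 2 2 2 2 2 2 2 2 2 2 2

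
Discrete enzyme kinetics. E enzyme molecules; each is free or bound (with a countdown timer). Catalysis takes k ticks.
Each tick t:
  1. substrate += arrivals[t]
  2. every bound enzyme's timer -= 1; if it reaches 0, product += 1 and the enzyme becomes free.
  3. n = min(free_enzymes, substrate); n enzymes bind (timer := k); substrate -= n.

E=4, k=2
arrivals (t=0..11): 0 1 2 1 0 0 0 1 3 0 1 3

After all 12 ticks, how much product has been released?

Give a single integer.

t=0: arr=0 -> substrate=0 bound=0 product=0
t=1: arr=1 -> substrate=0 bound=1 product=0
t=2: arr=2 -> substrate=0 bound=3 product=0
t=3: arr=1 -> substrate=0 bound=3 product=1
t=4: arr=0 -> substrate=0 bound=1 product=3
t=5: arr=0 -> substrate=0 bound=0 product=4
t=6: arr=0 -> substrate=0 bound=0 product=4
t=7: arr=1 -> substrate=0 bound=1 product=4
t=8: arr=3 -> substrate=0 bound=4 product=4
t=9: arr=0 -> substrate=0 bound=3 product=5
t=10: arr=1 -> substrate=0 bound=1 product=8
t=11: arr=3 -> substrate=0 bound=4 product=8

Answer: 8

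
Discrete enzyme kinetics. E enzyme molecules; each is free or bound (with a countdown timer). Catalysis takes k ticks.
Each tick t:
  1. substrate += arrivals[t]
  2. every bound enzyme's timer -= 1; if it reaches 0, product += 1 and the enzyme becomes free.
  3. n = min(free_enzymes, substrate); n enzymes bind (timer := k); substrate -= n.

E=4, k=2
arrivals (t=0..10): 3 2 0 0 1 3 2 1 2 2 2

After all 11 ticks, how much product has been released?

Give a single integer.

t=0: arr=3 -> substrate=0 bound=3 product=0
t=1: arr=2 -> substrate=1 bound=4 product=0
t=2: arr=0 -> substrate=0 bound=2 product=3
t=3: arr=0 -> substrate=0 bound=1 product=4
t=4: arr=1 -> substrate=0 bound=1 product=5
t=5: arr=3 -> substrate=0 bound=4 product=5
t=6: arr=2 -> substrate=1 bound=4 product=6
t=7: arr=1 -> substrate=0 bound=3 product=9
t=8: arr=2 -> substrate=0 bound=4 product=10
t=9: arr=2 -> substrate=0 bound=4 product=12
t=10: arr=2 -> substrate=0 bound=4 product=14

Answer: 14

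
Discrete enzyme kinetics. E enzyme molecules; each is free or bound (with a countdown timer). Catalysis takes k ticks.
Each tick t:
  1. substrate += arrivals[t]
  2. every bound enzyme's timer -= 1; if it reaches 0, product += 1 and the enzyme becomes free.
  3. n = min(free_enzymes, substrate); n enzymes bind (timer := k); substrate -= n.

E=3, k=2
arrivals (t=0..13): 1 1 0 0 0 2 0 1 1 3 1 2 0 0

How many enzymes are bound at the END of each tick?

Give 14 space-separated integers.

Answer: 1 2 1 0 0 2 2 1 2 3 3 3 3 1

Derivation:
t=0: arr=1 -> substrate=0 bound=1 product=0
t=1: arr=1 -> substrate=0 bound=2 product=0
t=2: arr=0 -> substrate=0 bound=1 product=1
t=3: arr=0 -> substrate=0 bound=0 product=2
t=4: arr=0 -> substrate=0 bound=0 product=2
t=5: arr=2 -> substrate=0 bound=2 product=2
t=6: arr=0 -> substrate=0 bound=2 product=2
t=7: arr=1 -> substrate=0 bound=1 product=4
t=8: arr=1 -> substrate=0 bound=2 product=4
t=9: arr=3 -> substrate=1 bound=3 product=5
t=10: arr=1 -> substrate=1 bound=3 product=6
t=11: arr=2 -> substrate=1 bound=3 product=8
t=12: arr=0 -> substrate=0 bound=3 product=9
t=13: arr=0 -> substrate=0 bound=1 product=11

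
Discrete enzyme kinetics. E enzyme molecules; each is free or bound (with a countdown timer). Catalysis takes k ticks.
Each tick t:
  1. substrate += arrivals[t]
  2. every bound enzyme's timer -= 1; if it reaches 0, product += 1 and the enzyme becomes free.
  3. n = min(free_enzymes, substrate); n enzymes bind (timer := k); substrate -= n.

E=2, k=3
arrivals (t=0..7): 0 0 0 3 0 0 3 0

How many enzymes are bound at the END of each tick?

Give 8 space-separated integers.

Answer: 0 0 0 2 2 2 2 2

Derivation:
t=0: arr=0 -> substrate=0 bound=0 product=0
t=1: arr=0 -> substrate=0 bound=0 product=0
t=2: arr=0 -> substrate=0 bound=0 product=0
t=3: arr=3 -> substrate=1 bound=2 product=0
t=4: arr=0 -> substrate=1 bound=2 product=0
t=5: arr=0 -> substrate=1 bound=2 product=0
t=6: arr=3 -> substrate=2 bound=2 product=2
t=7: arr=0 -> substrate=2 bound=2 product=2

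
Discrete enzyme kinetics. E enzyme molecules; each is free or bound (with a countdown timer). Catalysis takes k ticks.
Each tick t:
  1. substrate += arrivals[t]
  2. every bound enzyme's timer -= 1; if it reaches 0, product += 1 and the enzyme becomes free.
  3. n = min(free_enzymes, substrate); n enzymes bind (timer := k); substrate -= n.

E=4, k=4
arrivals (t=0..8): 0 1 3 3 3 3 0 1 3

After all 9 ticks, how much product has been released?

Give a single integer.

Answer: 4

Derivation:
t=0: arr=0 -> substrate=0 bound=0 product=0
t=1: arr=1 -> substrate=0 bound=1 product=0
t=2: arr=3 -> substrate=0 bound=4 product=0
t=3: arr=3 -> substrate=3 bound=4 product=0
t=4: arr=3 -> substrate=6 bound=4 product=0
t=5: arr=3 -> substrate=8 bound=4 product=1
t=6: arr=0 -> substrate=5 bound=4 product=4
t=7: arr=1 -> substrate=6 bound=4 product=4
t=8: arr=3 -> substrate=9 bound=4 product=4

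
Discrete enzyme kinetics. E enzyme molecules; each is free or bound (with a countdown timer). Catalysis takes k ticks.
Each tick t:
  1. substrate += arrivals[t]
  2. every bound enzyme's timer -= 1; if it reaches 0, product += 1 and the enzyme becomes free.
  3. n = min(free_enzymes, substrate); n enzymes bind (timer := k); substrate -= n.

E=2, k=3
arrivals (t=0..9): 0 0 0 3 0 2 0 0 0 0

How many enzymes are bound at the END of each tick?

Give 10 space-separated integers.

t=0: arr=0 -> substrate=0 bound=0 product=0
t=1: arr=0 -> substrate=0 bound=0 product=0
t=2: arr=0 -> substrate=0 bound=0 product=0
t=3: arr=3 -> substrate=1 bound=2 product=0
t=4: arr=0 -> substrate=1 bound=2 product=0
t=5: arr=2 -> substrate=3 bound=2 product=0
t=6: arr=0 -> substrate=1 bound=2 product=2
t=7: arr=0 -> substrate=1 bound=2 product=2
t=8: arr=0 -> substrate=1 bound=2 product=2
t=9: arr=0 -> substrate=0 bound=1 product=4

Answer: 0 0 0 2 2 2 2 2 2 1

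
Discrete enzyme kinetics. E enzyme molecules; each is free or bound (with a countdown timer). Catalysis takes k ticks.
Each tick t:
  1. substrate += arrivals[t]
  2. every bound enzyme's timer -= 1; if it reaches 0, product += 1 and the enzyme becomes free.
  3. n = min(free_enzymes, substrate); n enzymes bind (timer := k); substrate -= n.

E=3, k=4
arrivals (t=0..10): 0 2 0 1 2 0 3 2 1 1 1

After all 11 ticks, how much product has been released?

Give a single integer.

t=0: arr=0 -> substrate=0 bound=0 product=0
t=1: arr=2 -> substrate=0 bound=2 product=0
t=2: arr=0 -> substrate=0 bound=2 product=0
t=3: arr=1 -> substrate=0 bound=3 product=0
t=4: arr=2 -> substrate=2 bound=3 product=0
t=5: arr=0 -> substrate=0 bound=3 product=2
t=6: arr=3 -> substrate=3 bound=3 product=2
t=7: arr=2 -> substrate=4 bound=3 product=3
t=8: arr=1 -> substrate=5 bound=3 product=3
t=9: arr=1 -> substrate=4 bound=3 product=5
t=10: arr=1 -> substrate=5 bound=3 product=5

Answer: 5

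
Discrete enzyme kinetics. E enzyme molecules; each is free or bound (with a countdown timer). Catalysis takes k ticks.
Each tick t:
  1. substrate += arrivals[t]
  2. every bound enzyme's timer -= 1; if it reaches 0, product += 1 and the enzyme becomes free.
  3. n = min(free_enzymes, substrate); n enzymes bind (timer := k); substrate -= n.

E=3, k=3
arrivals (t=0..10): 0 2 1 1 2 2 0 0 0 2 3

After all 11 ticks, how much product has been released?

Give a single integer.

Answer: 8

Derivation:
t=0: arr=0 -> substrate=0 bound=0 product=0
t=1: arr=2 -> substrate=0 bound=2 product=0
t=2: arr=1 -> substrate=0 bound=3 product=0
t=3: arr=1 -> substrate=1 bound=3 product=0
t=4: arr=2 -> substrate=1 bound=3 product=2
t=5: arr=2 -> substrate=2 bound=3 product=3
t=6: arr=0 -> substrate=2 bound=3 product=3
t=7: arr=0 -> substrate=0 bound=3 product=5
t=8: arr=0 -> substrate=0 bound=2 product=6
t=9: arr=2 -> substrate=1 bound=3 product=6
t=10: arr=3 -> substrate=2 bound=3 product=8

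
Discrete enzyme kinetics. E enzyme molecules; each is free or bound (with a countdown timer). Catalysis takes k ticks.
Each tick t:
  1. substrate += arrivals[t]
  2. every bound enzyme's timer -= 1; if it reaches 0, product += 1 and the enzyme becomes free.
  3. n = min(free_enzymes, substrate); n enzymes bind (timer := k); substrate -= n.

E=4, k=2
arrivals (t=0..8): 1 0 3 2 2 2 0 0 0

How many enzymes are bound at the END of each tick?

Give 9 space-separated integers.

Answer: 1 1 3 4 4 4 2 1 0

Derivation:
t=0: arr=1 -> substrate=0 bound=1 product=0
t=1: arr=0 -> substrate=0 bound=1 product=0
t=2: arr=3 -> substrate=0 bound=3 product=1
t=3: arr=2 -> substrate=1 bound=4 product=1
t=4: arr=2 -> substrate=0 bound=4 product=4
t=5: arr=2 -> substrate=1 bound=4 product=5
t=6: arr=0 -> substrate=0 bound=2 product=8
t=7: arr=0 -> substrate=0 bound=1 product=9
t=8: arr=0 -> substrate=0 bound=0 product=10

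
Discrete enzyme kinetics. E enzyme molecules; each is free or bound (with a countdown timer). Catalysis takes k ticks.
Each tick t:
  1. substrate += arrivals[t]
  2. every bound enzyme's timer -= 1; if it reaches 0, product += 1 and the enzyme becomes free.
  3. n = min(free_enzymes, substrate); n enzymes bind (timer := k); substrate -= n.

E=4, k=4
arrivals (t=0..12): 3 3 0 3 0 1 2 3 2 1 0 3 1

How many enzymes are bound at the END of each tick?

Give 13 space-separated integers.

Answer: 3 4 4 4 4 4 4 4 4 4 4 4 4

Derivation:
t=0: arr=3 -> substrate=0 bound=3 product=0
t=1: arr=3 -> substrate=2 bound=4 product=0
t=2: arr=0 -> substrate=2 bound=4 product=0
t=3: arr=3 -> substrate=5 bound=4 product=0
t=4: arr=0 -> substrate=2 bound=4 product=3
t=5: arr=1 -> substrate=2 bound=4 product=4
t=6: arr=2 -> substrate=4 bound=4 product=4
t=7: arr=3 -> substrate=7 bound=4 product=4
t=8: arr=2 -> substrate=6 bound=4 product=7
t=9: arr=1 -> substrate=6 bound=4 product=8
t=10: arr=0 -> substrate=6 bound=4 product=8
t=11: arr=3 -> substrate=9 bound=4 product=8
t=12: arr=1 -> substrate=7 bound=4 product=11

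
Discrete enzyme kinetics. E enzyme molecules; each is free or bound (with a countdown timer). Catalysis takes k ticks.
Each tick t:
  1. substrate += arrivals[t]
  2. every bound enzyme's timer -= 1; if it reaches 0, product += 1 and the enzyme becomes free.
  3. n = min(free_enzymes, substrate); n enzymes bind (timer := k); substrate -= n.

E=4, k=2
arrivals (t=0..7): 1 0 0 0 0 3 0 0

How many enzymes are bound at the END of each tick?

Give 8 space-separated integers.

t=0: arr=1 -> substrate=0 bound=1 product=0
t=1: arr=0 -> substrate=0 bound=1 product=0
t=2: arr=0 -> substrate=0 bound=0 product=1
t=3: arr=0 -> substrate=0 bound=0 product=1
t=4: arr=0 -> substrate=0 bound=0 product=1
t=5: arr=3 -> substrate=0 bound=3 product=1
t=6: arr=0 -> substrate=0 bound=3 product=1
t=7: arr=0 -> substrate=0 bound=0 product=4

Answer: 1 1 0 0 0 3 3 0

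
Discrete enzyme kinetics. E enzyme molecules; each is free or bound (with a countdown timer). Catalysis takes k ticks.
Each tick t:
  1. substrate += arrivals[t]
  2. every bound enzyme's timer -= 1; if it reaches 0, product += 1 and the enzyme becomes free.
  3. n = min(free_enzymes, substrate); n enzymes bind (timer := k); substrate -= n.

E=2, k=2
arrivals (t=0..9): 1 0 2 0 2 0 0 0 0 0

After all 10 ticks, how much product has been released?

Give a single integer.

Answer: 5

Derivation:
t=0: arr=1 -> substrate=0 bound=1 product=0
t=1: arr=0 -> substrate=0 bound=1 product=0
t=2: arr=2 -> substrate=0 bound=2 product=1
t=3: arr=0 -> substrate=0 bound=2 product=1
t=4: arr=2 -> substrate=0 bound=2 product=3
t=5: arr=0 -> substrate=0 bound=2 product=3
t=6: arr=0 -> substrate=0 bound=0 product=5
t=7: arr=0 -> substrate=0 bound=0 product=5
t=8: arr=0 -> substrate=0 bound=0 product=5
t=9: arr=0 -> substrate=0 bound=0 product=5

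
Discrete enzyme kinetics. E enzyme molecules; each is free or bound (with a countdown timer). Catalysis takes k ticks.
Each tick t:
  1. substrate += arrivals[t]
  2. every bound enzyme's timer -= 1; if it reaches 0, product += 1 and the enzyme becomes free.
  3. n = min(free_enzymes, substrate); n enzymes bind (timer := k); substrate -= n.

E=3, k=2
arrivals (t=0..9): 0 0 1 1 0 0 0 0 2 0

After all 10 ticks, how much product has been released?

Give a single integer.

t=0: arr=0 -> substrate=0 bound=0 product=0
t=1: arr=0 -> substrate=0 bound=0 product=0
t=2: arr=1 -> substrate=0 bound=1 product=0
t=3: arr=1 -> substrate=0 bound=2 product=0
t=4: arr=0 -> substrate=0 bound=1 product=1
t=5: arr=0 -> substrate=0 bound=0 product=2
t=6: arr=0 -> substrate=0 bound=0 product=2
t=7: arr=0 -> substrate=0 bound=0 product=2
t=8: arr=2 -> substrate=0 bound=2 product=2
t=9: arr=0 -> substrate=0 bound=2 product=2

Answer: 2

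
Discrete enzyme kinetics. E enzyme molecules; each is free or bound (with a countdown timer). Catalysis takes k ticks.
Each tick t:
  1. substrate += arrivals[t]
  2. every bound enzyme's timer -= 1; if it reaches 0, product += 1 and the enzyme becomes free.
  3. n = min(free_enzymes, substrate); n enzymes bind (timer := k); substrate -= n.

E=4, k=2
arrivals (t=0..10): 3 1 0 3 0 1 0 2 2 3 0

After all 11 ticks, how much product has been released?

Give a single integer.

Answer: 12

Derivation:
t=0: arr=3 -> substrate=0 bound=3 product=0
t=1: arr=1 -> substrate=0 bound=4 product=0
t=2: arr=0 -> substrate=0 bound=1 product=3
t=3: arr=3 -> substrate=0 bound=3 product=4
t=4: arr=0 -> substrate=0 bound=3 product=4
t=5: arr=1 -> substrate=0 bound=1 product=7
t=6: arr=0 -> substrate=0 bound=1 product=7
t=7: arr=2 -> substrate=0 bound=2 product=8
t=8: arr=2 -> substrate=0 bound=4 product=8
t=9: arr=3 -> substrate=1 bound=4 product=10
t=10: arr=0 -> substrate=0 bound=3 product=12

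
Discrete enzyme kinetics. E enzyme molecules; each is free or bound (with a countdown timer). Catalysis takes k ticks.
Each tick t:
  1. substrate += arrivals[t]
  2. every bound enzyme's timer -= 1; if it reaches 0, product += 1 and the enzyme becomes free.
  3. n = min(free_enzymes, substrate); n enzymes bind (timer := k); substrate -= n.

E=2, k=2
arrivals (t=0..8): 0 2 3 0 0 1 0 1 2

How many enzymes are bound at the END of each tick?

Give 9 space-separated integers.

t=0: arr=0 -> substrate=0 bound=0 product=0
t=1: arr=2 -> substrate=0 bound=2 product=0
t=2: arr=3 -> substrate=3 bound=2 product=0
t=3: arr=0 -> substrate=1 bound=2 product=2
t=4: arr=0 -> substrate=1 bound=2 product=2
t=5: arr=1 -> substrate=0 bound=2 product=4
t=6: arr=0 -> substrate=0 bound=2 product=4
t=7: arr=1 -> substrate=0 bound=1 product=6
t=8: arr=2 -> substrate=1 bound=2 product=6

Answer: 0 2 2 2 2 2 2 1 2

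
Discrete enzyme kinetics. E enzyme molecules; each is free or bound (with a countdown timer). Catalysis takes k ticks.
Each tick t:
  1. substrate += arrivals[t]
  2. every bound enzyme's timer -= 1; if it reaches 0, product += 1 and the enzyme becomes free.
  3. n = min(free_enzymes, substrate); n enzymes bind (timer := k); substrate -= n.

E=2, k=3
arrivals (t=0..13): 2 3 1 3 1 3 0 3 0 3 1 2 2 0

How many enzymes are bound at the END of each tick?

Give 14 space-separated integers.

t=0: arr=2 -> substrate=0 bound=2 product=0
t=1: arr=3 -> substrate=3 bound=2 product=0
t=2: arr=1 -> substrate=4 bound=2 product=0
t=3: arr=3 -> substrate=5 bound=2 product=2
t=4: arr=1 -> substrate=6 bound=2 product=2
t=5: arr=3 -> substrate=9 bound=2 product=2
t=6: arr=0 -> substrate=7 bound=2 product=4
t=7: arr=3 -> substrate=10 bound=2 product=4
t=8: arr=0 -> substrate=10 bound=2 product=4
t=9: arr=3 -> substrate=11 bound=2 product=6
t=10: arr=1 -> substrate=12 bound=2 product=6
t=11: arr=2 -> substrate=14 bound=2 product=6
t=12: arr=2 -> substrate=14 bound=2 product=8
t=13: arr=0 -> substrate=14 bound=2 product=8

Answer: 2 2 2 2 2 2 2 2 2 2 2 2 2 2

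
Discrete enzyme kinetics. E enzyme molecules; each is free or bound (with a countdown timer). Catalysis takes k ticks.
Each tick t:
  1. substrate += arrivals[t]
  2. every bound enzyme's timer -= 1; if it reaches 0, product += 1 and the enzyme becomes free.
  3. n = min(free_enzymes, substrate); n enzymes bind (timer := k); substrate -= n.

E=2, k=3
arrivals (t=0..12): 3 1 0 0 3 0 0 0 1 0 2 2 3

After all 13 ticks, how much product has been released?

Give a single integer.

Answer: 8

Derivation:
t=0: arr=3 -> substrate=1 bound=2 product=0
t=1: arr=1 -> substrate=2 bound=2 product=0
t=2: arr=0 -> substrate=2 bound=2 product=0
t=3: arr=0 -> substrate=0 bound=2 product=2
t=4: arr=3 -> substrate=3 bound=2 product=2
t=5: arr=0 -> substrate=3 bound=2 product=2
t=6: arr=0 -> substrate=1 bound=2 product=4
t=7: arr=0 -> substrate=1 bound=2 product=4
t=8: arr=1 -> substrate=2 bound=2 product=4
t=9: arr=0 -> substrate=0 bound=2 product=6
t=10: arr=2 -> substrate=2 bound=2 product=6
t=11: arr=2 -> substrate=4 bound=2 product=6
t=12: arr=3 -> substrate=5 bound=2 product=8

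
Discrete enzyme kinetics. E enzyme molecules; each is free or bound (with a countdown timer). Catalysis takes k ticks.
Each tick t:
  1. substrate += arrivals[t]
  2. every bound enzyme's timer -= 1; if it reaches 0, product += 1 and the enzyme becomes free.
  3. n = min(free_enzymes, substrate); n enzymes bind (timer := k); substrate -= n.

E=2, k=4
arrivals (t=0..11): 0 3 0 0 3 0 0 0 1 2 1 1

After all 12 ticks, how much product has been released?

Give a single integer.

Answer: 4

Derivation:
t=0: arr=0 -> substrate=0 bound=0 product=0
t=1: arr=3 -> substrate=1 bound=2 product=0
t=2: arr=0 -> substrate=1 bound=2 product=0
t=3: arr=0 -> substrate=1 bound=2 product=0
t=4: arr=3 -> substrate=4 bound=2 product=0
t=5: arr=0 -> substrate=2 bound=2 product=2
t=6: arr=0 -> substrate=2 bound=2 product=2
t=7: arr=0 -> substrate=2 bound=2 product=2
t=8: arr=1 -> substrate=3 bound=2 product=2
t=9: arr=2 -> substrate=3 bound=2 product=4
t=10: arr=1 -> substrate=4 bound=2 product=4
t=11: arr=1 -> substrate=5 bound=2 product=4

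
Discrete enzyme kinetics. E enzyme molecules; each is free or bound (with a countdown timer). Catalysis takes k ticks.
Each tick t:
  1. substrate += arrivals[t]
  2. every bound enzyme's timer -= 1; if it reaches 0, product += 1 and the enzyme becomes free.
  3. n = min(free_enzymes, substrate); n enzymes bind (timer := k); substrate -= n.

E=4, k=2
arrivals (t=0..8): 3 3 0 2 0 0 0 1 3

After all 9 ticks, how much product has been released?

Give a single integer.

t=0: arr=3 -> substrate=0 bound=3 product=0
t=1: arr=3 -> substrate=2 bound=4 product=0
t=2: arr=0 -> substrate=0 bound=3 product=3
t=3: arr=2 -> substrate=0 bound=4 product=4
t=4: arr=0 -> substrate=0 bound=2 product=6
t=5: arr=0 -> substrate=0 bound=0 product=8
t=6: arr=0 -> substrate=0 bound=0 product=8
t=7: arr=1 -> substrate=0 bound=1 product=8
t=8: arr=3 -> substrate=0 bound=4 product=8

Answer: 8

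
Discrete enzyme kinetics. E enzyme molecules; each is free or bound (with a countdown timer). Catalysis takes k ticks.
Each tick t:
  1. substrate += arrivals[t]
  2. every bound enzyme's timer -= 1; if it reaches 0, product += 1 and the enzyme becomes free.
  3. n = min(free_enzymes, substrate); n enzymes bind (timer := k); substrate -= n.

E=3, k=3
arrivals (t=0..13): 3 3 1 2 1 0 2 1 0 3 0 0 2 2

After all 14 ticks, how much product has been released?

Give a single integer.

Answer: 12

Derivation:
t=0: arr=3 -> substrate=0 bound=3 product=0
t=1: arr=3 -> substrate=3 bound=3 product=0
t=2: arr=1 -> substrate=4 bound=3 product=0
t=3: arr=2 -> substrate=3 bound=3 product=3
t=4: arr=1 -> substrate=4 bound=3 product=3
t=5: arr=0 -> substrate=4 bound=3 product=3
t=6: arr=2 -> substrate=3 bound=3 product=6
t=7: arr=1 -> substrate=4 bound=3 product=6
t=8: arr=0 -> substrate=4 bound=3 product=6
t=9: arr=3 -> substrate=4 bound=3 product=9
t=10: arr=0 -> substrate=4 bound=3 product=9
t=11: arr=0 -> substrate=4 bound=3 product=9
t=12: arr=2 -> substrate=3 bound=3 product=12
t=13: arr=2 -> substrate=5 bound=3 product=12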